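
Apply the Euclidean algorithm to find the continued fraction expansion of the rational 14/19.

Run the Euclidean algorithm on 14 and 19; the successive quotients are the partial quotients a_0, a_1, ... (each step inverts the fractional part left over by the previous one):
  14 = 0*19 + 14, so a_0 = 0.
  19 = 1*14 + 5, so a_1 = 1.
  14 = 2*5 + 4, so a_2 = 2.
  5 = 1*4 + 1, so a_3 = 1.
  4 = 4*1 + 0, so a_4 = 4.
The remainder reaches 0 after 5 divisions, so the expansion has 5 partial quotients, read off in order.

[0; 1, 2, 1, 4]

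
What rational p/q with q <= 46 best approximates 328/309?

35/33

Expand x = 328/309 as a continued fraction with the Euclidean algorithm:
  328 = 1*309 + 19, so a_0 = 1.
  309 = 16*19 + 5, so a_1 = 16.
  19 = 3*5 + 4, so a_2 = 3.
  5 = 1*4 + 1, so a_3 = 1.
  4 = 4*1 + 0, so a_4 = 4.
so x = [1; 16, 3, 1, 4].
Convergents (p_i = a_i*p_{i-1} + p_{i-2}, q_i = a_i*q_{i-1} + q_{i-2} with p_{-2}=0, p_{-1}=1, q_{-2}=1, q_{-1}=0), until the denominator exceeds 46:
  i=0: a_0=1, p_0 = 1*1 + 0 = 1, q_0 = 1*0 + 1 = 1.
  i=1: a_1=16, p_1 = 16*1 + 1 = 17, q_1 = 16*1 + 0 = 16.
  i=2: a_2=3, p_2 = 3*17 + 1 = 52, q_2 = 3*16 + 1 = 49.
q_2 = 49 > 46, so the last convergent with denominator <= 46 is p_1/q_1 = 17/16.
The closest fraction with denominator <= 46 is either p_1/q_1 or the intermediate fraction (k*p_1 + p_0)/(k*q_1 + q_0) with the largest k >= 1 whose denominator stays <= 46; these approach x as k grows, and every other convergent or intermediate fraction in range is farther away.
Largest k: floor((46 - q_0)/q_1) = floor((46 - 1)/16) = 2.
That gives (2*17 + 1)/(2*16 + 1) = 35/33.
Compare the errors: |x - 17/16| = |328*16 - 17*309|/(309*16) = 5/4944, and |x - 35/33| = |328*33 - 35*309|/(309*33) = 9/10197.
Cross-multiplying, 9*4944 = 44496 < 50985 = 5*10197, so 9/10197 is smaller: the intermediate fraction 35/33 is closer to x than 17/16.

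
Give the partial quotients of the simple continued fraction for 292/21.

[13; 1, 9, 2]

Run the Euclidean algorithm on 292 and 21; the successive quotients are the partial quotients a_0, a_1, ... (each step inverts the fractional part left over by the previous one):
  292 = 13*21 + 19, so a_0 = 13.
  21 = 1*19 + 2, so a_1 = 1.
  19 = 9*2 + 1, so a_2 = 9.
  2 = 2*1 + 0, so a_3 = 2.
The remainder reaches 0 after 4 divisions, so the expansion has 4 partial quotients, read off in order.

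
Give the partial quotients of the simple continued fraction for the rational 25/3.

[8; 3]

Run the Euclidean algorithm on 25 and 3; the successive quotients are the partial quotients a_0, a_1, ... (each step inverts the fractional part left over by the previous one):
  25 = 8*3 + 1, so a_0 = 8.
  3 = 3*1 + 0, so a_1 = 3.
The remainder reaches 0 after 2 divisions, so the expansion has 2 partial quotients, read off in order.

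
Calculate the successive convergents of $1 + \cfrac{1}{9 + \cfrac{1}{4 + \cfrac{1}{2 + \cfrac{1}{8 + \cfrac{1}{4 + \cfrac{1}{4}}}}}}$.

Using the convergent recurrence p_i = a_i*p_{i-1} + p_{i-2}, q_i = a_i*q_{i-1} + q_{i-2} with p_{-2}=0, p_{-1}=1, q_{-2}=1, q_{-1}=0:
  i=0: a_0=1, p_0 = 1*1 + 0 = 1, q_0 = 1*0 + 1 = 1.
  i=1: a_1=9, p_1 = 9*1 + 1 = 10, q_1 = 9*1 + 0 = 9.
  i=2: a_2=4, p_2 = 4*10 + 1 = 41, q_2 = 4*9 + 1 = 37.
  i=3: a_3=2, p_3 = 2*41 + 10 = 92, q_3 = 2*37 + 9 = 83.
  i=4: a_4=8, p_4 = 8*92 + 41 = 777, q_4 = 8*83 + 37 = 701.
  i=5: a_5=4, p_5 = 4*777 + 92 = 3200, q_5 = 4*701 + 83 = 2887.
  i=6: a_6=4, p_6 = 4*3200 + 777 = 13577, q_6 = 4*2887 + 701 = 12249.

1/1, 10/9, 41/37, 92/83, 777/701, 3200/2887, 13577/12249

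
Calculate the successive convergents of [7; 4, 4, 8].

Using the convergent recurrence p_i = a_i*p_{i-1} + p_{i-2}, q_i = a_i*q_{i-1} + q_{i-2} with p_{-2}=0, p_{-1}=1, q_{-2}=1, q_{-1}=0:
  i=0: a_0=7, p_0 = 7*1 + 0 = 7, q_0 = 7*0 + 1 = 1.
  i=1: a_1=4, p_1 = 4*7 + 1 = 29, q_1 = 4*1 + 0 = 4.
  i=2: a_2=4, p_2 = 4*29 + 7 = 123, q_2 = 4*4 + 1 = 17.
  i=3: a_3=8, p_3 = 8*123 + 29 = 1013, q_3 = 8*17 + 4 = 140.

7/1, 29/4, 123/17, 1013/140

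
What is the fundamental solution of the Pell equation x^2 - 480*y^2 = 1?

First expand sqrt(480) as a continued fraction. With x_i = (sqrt(480) + m_i)/d_i and (m_0, d_0) = (0, 1): a_0 = floor(sqrt(480)) = 21, since 21^2 = 441 <= 480 < 484 = 22^2.
Iterate m_{i+1} = d_i*a_i - m_i, d_{i+1} = (480 - m_{i+1}^2)/d_i, a_{i+1} = floor((a_0 + m_{i+1})/d_{i+1}):
  m_1 = 1*21 - 0 = 21, d_1 = (480 - 21^2)/1 = 39/1 = 39, a_1 = floor((21 + 21)/39) = 1.
  m_2 = 39*1 - 21 = 18, d_2 = (480 - 18^2)/39 = 156/39 = 4, a_2 = floor((21 + 18)/4) = 9.
  m_3 = 4*9 - 18 = 18, d_3 = (480 - 18^2)/4 = 156/4 = 39, a_3 = floor((21 + 18)/39) = 1.
  m_4 = 39*1 - 18 = 21, d_4 = (480 - 21^2)/39 = 39/39 = 1, a_4 = floor((21 + 21)/1) = 42.
  m_5 = 1*42 - 21 = 21, d_5 = (480 - 21^2)/1 = 39/1 = 39: (m_5, d_5) = (m_1, d_1) = (21, 39), so from here the quotients repeat a_1, ..., a_4; the period length is 4.
So sqrt(480) = [21; (1, 9, 1, 42)] with period length k = 4.
k is even, so the fundamental solution of x^2 - 480y^2 = 1 is (p_{k-1}, q_{k-1}) = (p_3, q_3); compute convergents through index 3.
Convergents (p_i = a_i*p_{i-1} + p_{i-2}, q_i = a_i*q_{i-1} + q_{i-2} with p_{-2}=0, p_{-1}=1, q_{-2}=1, q_{-1}=0):
  i=0: a_0=21, p_0 = 21*1 + 0 = 21, q_0 = 21*0 + 1 = 1.
  i=1: a_1=1, p_1 = 1*21 + 1 = 22, q_1 = 1*1 + 0 = 1.
  i=2: a_2=9, p_2 = 9*22 + 21 = 219, q_2 = 9*1 + 1 = 10.
  i=3: a_3=1, p_3 = 1*219 + 22 = 241, q_3 = 1*10 + 1 = 11.
Check: 241^2 - 480*11^2 = 58081 - 58080 = 1, so (x, y) = (241, 11) solves the equation, and by the theorem it is the least positive solution.

(x, y) = (241, 11)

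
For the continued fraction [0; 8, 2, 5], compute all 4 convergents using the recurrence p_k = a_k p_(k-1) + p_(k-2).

Using the convergent recurrence p_i = a_i*p_{i-1} + p_{i-2}, q_i = a_i*q_{i-1} + q_{i-2} with p_{-2}=0, p_{-1}=1, q_{-2}=1, q_{-1}=0:
  i=0: a_0=0, p_0 = 0*1 + 0 = 0, q_0 = 0*0 + 1 = 1.
  i=1: a_1=8, p_1 = 8*0 + 1 = 1, q_1 = 8*1 + 0 = 8.
  i=2: a_2=2, p_2 = 2*1 + 0 = 2, q_2 = 2*8 + 1 = 17.
  i=3: a_3=5, p_3 = 5*2 + 1 = 11, q_3 = 5*17 + 8 = 93.

0/1, 1/8, 2/17, 11/93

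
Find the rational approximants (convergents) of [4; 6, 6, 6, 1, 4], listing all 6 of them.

4/1, 25/6, 154/37, 949/228, 1103/265, 5361/1288

Using the convergent recurrence p_i = a_i*p_{i-1} + p_{i-2}, q_i = a_i*q_{i-1} + q_{i-2} with p_{-2}=0, p_{-1}=1, q_{-2}=1, q_{-1}=0:
  i=0: a_0=4, p_0 = 4*1 + 0 = 4, q_0 = 4*0 + 1 = 1.
  i=1: a_1=6, p_1 = 6*4 + 1 = 25, q_1 = 6*1 + 0 = 6.
  i=2: a_2=6, p_2 = 6*25 + 4 = 154, q_2 = 6*6 + 1 = 37.
  i=3: a_3=6, p_3 = 6*154 + 25 = 949, q_3 = 6*37 + 6 = 228.
  i=4: a_4=1, p_4 = 1*949 + 154 = 1103, q_4 = 1*228 + 37 = 265.
  i=5: a_5=4, p_5 = 4*1103 + 949 = 5361, q_5 = 4*265 + 228 = 1288.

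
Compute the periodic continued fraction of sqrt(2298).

[47; (1, 14, 1, 94)]

Write x_i = (sqrt(2298) + m_i)/d_i with (m_0, d_0) = (0, 1). a_0 = floor(sqrt(2298)) = 47, since 47^2 = 2209 <= 2298 < 2304 = 48^2.
Iterate m_{i+1} = d_i*a_i - m_i, d_{i+1} = (2298 - m_{i+1}^2)/d_i, a_{i+1} = floor((a_0 + m_{i+1})/d_{i+1}):
  m_1 = 1*47 - 0 = 47, d_1 = (2298 - 47^2)/1 = 89/1 = 89, a_1 = floor((47 + 47)/89) = 1.
  m_2 = 89*1 - 47 = 42, d_2 = (2298 - 42^2)/89 = 534/89 = 6, a_2 = floor((47 + 42)/6) = 14.
  m_3 = 6*14 - 42 = 42, d_3 = (2298 - 42^2)/6 = 534/6 = 89, a_3 = floor((47 + 42)/89) = 1.
  m_4 = 89*1 - 42 = 47, d_4 = (2298 - 47^2)/89 = 89/89 = 1, a_4 = floor((47 + 47)/1) = 94.
  m_5 = 1*94 - 47 = 47, d_5 = (2298 - 47^2)/1 = 89/1 = 89: (m_5, d_5) = (m_1, d_1) = (47, 89), so from here the quotients repeat a_1, ..., a_4; the period length is 4.
Hence the expansion of sqrt(2298) is a_0 = 47 followed by the repeating block 1, 14, 1, 94 (period 4).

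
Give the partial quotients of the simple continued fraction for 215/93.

Run the Euclidean algorithm on 215 and 93; the successive quotients are the partial quotients a_0, a_1, ... (each step inverts the fractional part left over by the previous one):
  215 = 2*93 + 29, so a_0 = 2.
  93 = 3*29 + 6, so a_1 = 3.
  29 = 4*6 + 5, so a_2 = 4.
  6 = 1*5 + 1, so a_3 = 1.
  5 = 5*1 + 0, so a_4 = 5.
The remainder reaches 0 after 5 divisions, so the expansion has 5 partial quotients, read off in order.

[2; 3, 4, 1, 5]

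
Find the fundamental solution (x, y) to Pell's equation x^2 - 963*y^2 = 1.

First expand sqrt(963) as a continued fraction. With x_i = (sqrt(963) + m_i)/d_i and (m_0, d_0) = (0, 1): a_0 = floor(sqrt(963)) = 31, since 31^2 = 961 <= 963 < 1024 = 32^2.
Iterate m_{i+1} = d_i*a_i - m_i, d_{i+1} = (963 - m_{i+1}^2)/d_i, a_{i+1} = floor((a_0 + m_{i+1})/d_{i+1}):
  m_1 = 1*31 - 0 = 31, d_1 = (963 - 31^2)/1 = 2/1 = 2, a_1 = floor((31 + 31)/2) = 31.
  m_2 = 2*31 - 31 = 31, d_2 = (963 - 31^2)/2 = 2/2 = 1, a_2 = floor((31 + 31)/1) = 62.
  m_3 = 1*62 - 31 = 31, d_3 = (963 - 31^2)/1 = 2/1 = 2: (m_3, d_3) = (m_1, d_1) = (31, 2), so from here the quotients repeat a_1, a_2; the period length is 2.
So sqrt(963) = [31; (31, 62)] with period length k = 2.
k is even, so the fundamental solution of x^2 - 963y^2 = 1 is (p_{k-1}, q_{k-1}) = (p_1, q_1); compute convergents through index 1.
Convergents (p_i = a_i*p_{i-1} + p_{i-2}, q_i = a_i*q_{i-1} + q_{i-2} with p_{-2}=0, p_{-1}=1, q_{-2}=1, q_{-1}=0):
  i=0: a_0=31, p_0 = 31*1 + 0 = 31, q_0 = 31*0 + 1 = 1.
  i=1: a_1=31, p_1 = 31*31 + 1 = 962, q_1 = 31*1 + 0 = 31.
Check: 962^2 - 963*31^2 = 925444 - 925443 = 1, so (x, y) = (962, 31) solves the equation, and by the theorem it is the least positive solution.

(x, y) = (962, 31)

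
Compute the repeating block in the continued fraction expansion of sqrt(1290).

Write x_i = (sqrt(1290) + m_i)/d_i with (m_0, d_0) = (0, 1). a_0 = floor(sqrt(1290)) = 35, since 35^2 = 1225 <= 1290 < 1296 = 36^2.
Iterate m_{i+1} = d_i*a_i - m_i, d_{i+1} = (1290 - m_{i+1}^2)/d_i, a_{i+1} = floor((a_0 + m_{i+1})/d_{i+1}):
  m_1 = 1*35 - 0 = 35, d_1 = (1290 - 35^2)/1 = 65/1 = 65, a_1 = floor((35 + 35)/65) = 1.
  m_2 = 65*1 - 35 = 30, d_2 = (1290 - 30^2)/65 = 390/65 = 6, a_2 = floor((35 + 30)/6) = 10.
  m_3 = 6*10 - 30 = 30, d_3 = (1290 - 30^2)/6 = 390/6 = 65, a_3 = floor((35 + 30)/65) = 1.
  m_4 = 65*1 - 30 = 35, d_4 = (1290 - 35^2)/65 = 65/65 = 1, a_4 = floor((35 + 35)/1) = 70.
  m_5 = 1*70 - 35 = 35, d_5 = (1290 - 35^2)/1 = 65/1 = 65: (m_5, d_5) = (m_1, d_1) = (35, 65), so from here the quotients repeat a_1, ..., a_4; the period length is 4.
Hence the expansion of sqrt(1290) is a_0 = 35 followed by the repeating block 1, 10, 1, 70 (period 4).

[35; (1, 10, 1, 70)]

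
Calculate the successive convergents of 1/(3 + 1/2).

Using the convergent recurrence p_i = a_i*p_{i-1} + p_{i-2}, q_i = a_i*q_{i-1} + q_{i-2} with p_{-2}=0, p_{-1}=1, q_{-2}=1, q_{-1}=0:
  i=0: a_0=0, p_0 = 0*1 + 0 = 0, q_0 = 0*0 + 1 = 1.
  i=1: a_1=3, p_1 = 3*0 + 1 = 1, q_1 = 3*1 + 0 = 3.
  i=2: a_2=2, p_2 = 2*1 + 0 = 2, q_2 = 2*3 + 1 = 7.

0/1, 1/3, 2/7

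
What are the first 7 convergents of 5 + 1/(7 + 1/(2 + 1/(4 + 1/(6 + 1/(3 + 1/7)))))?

5/1, 36/7, 77/15, 344/67, 2141/417, 6767/1318, 49510/9643

Using the convergent recurrence p_i = a_i*p_{i-1} + p_{i-2}, q_i = a_i*q_{i-1} + q_{i-2} with p_{-2}=0, p_{-1}=1, q_{-2}=1, q_{-1}=0:
  i=0: a_0=5, p_0 = 5*1 + 0 = 5, q_0 = 5*0 + 1 = 1.
  i=1: a_1=7, p_1 = 7*5 + 1 = 36, q_1 = 7*1 + 0 = 7.
  i=2: a_2=2, p_2 = 2*36 + 5 = 77, q_2 = 2*7 + 1 = 15.
  i=3: a_3=4, p_3 = 4*77 + 36 = 344, q_3 = 4*15 + 7 = 67.
  i=4: a_4=6, p_4 = 6*344 + 77 = 2141, q_4 = 6*67 + 15 = 417.
  i=5: a_5=3, p_5 = 3*2141 + 344 = 6767, q_5 = 3*417 + 67 = 1318.
  i=6: a_6=7, p_6 = 7*6767 + 2141 = 49510, q_6 = 7*1318 + 417 = 9643.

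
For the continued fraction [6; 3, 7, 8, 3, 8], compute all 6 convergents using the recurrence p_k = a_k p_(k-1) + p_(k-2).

Using the convergent recurrence p_i = a_i*p_{i-1} + p_{i-2}, q_i = a_i*q_{i-1} + q_{i-2} with p_{-2}=0, p_{-1}=1, q_{-2}=1, q_{-1}=0:
  i=0: a_0=6, p_0 = 6*1 + 0 = 6, q_0 = 6*0 + 1 = 1.
  i=1: a_1=3, p_1 = 3*6 + 1 = 19, q_1 = 3*1 + 0 = 3.
  i=2: a_2=7, p_2 = 7*19 + 6 = 139, q_2 = 7*3 + 1 = 22.
  i=3: a_3=8, p_3 = 8*139 + 19 = 1131, q_3 = 8*22 + 3 = 179.
  i=4: a_4=3, p_4 = 3*1131 + 139 = 3532, q_4 = 3*179 + 22 = 559.
  i=5: a_5=8, p_5 = 8*3532 + 1131 = 29387, q_5 = 8*559 + 179 = 4651.

6/1, 19/3, 139/22, 1131/179, 3532/559, 29387/4651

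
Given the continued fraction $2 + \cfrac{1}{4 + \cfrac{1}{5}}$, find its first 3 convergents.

Using the convergent recurrence p_i = a_i*p_{i-1} + p_{i-2}, q_i = a_i*q_{i-1} + q_{i-2} with p_{-2}=0, p_{-1}=1, q_{-2}=1, q_{-1}=0:
  i=0: a_0=2, p_0 = 2*1 + 0 = 2, q_0 = 2*0 + 1 = 1.
  i=1: a_1=4, p_1 = 4*2 + 1 = 9, q_1 = 4*1 + 0 = 4.
  i=2: a_2=5, p_2 = 5*9 + 2 = 47, q_2 = 5*4 + 1 = 21.

2/1, 9/4, 47/21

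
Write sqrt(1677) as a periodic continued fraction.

Write x_i = (sqrt(1677) + m_i)/d_i with (m_0, d_0) = (0, 1). a_0 = floor(sqrt(1677)) = 40, since 40^2 = 1600 <= 1677 < 1681 = 41^2.
Iterate m_{i+1} = d_i*a_i - m_i, d_{i+1} = (1677 - m_{i+1}^2)/d_i, a_{i+1} = floor((a_0 + m_{i+1})/d_{i+1}):
  m_1 = 1*40 - 0 = 40, d_1 = (1677 - 40^2)/1 = 77/1 = 77, a_1 = floor((40 + 40)/77) = 1.
  m_2 = 77*1 - 40 = 37, d_2 = (1677 - 37^2)/77 = 308/77 = 4, a_2 = floor((40 + 37)/4) = 19.
  m_3 = 4*19 - 37 = 39, d_3 = (1677 - 39^2)/4 = 156/4 = 39, a_3 = floor((40 + 39)/39) = 2.
  m_4 = 39*2 - 39 = 39, d_4 = (1677 - 39^2)/39 = 156/39 = 4, a_4 = floor((40 + 39)/4) = 19.
  m_5 = 4*19 - 39 = 37, d_5 = (1677 - 37^2)/4 = 308/4 = 77, a_5 = floor((40 + 37)/77) = 1.
  m_6 = 77*1 - 37 = 40, d_6 = (1677 - 40^2)/77 = 77/77 = 1, a_6 = floor((40 + 40)/1) = 80.
  m_7 = 1*80 - 40 = 40, d_7 = (1677 - 40^2)/1 = 77/1 = 77: (m_7, d_7) = (m_1, d_1) = (40, 77), so from here the quotients repeat a_1, ..., a_6; the period length is 6.
Hence the expansion of sqrt(1677) is a_0 = 40 followed by the repeating block 1, 19, 2, 19, 1, 80 (period 6).

[40; (1, 19, 2, 19, 1, 80)]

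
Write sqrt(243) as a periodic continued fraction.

Write x_i = (sqrt(243) + m_i)/d_i with (m_0, d_0) = (0, 1). a_0 = floor(sqrt(243)) = 15, since 15^2 = 225 <= 243 < 256 = 16^2.
Iterate m_{i+1} = d_i*a_i - m_i, d_{i+1} = (243 - m_{i+1}^2)/d_i, a_{i+1} = floor((a_0 + m_{i+1})/d_{i+1}):
  m_1 = 1*15 - 0 = 15, d_1 = (243 - 15^2)/1 = 18/1 = 18, a_1 = floor((15 + 15)/18) = 1.
  m_2 = 18*1 - 15 = 3, d_2 = (243 - 3^2)/18 = 234/18 = 13, a_2 = floor((15 + 3)/13) = 1.
  m_3 = 13*1 - 3 = 10, d_3 = (243 - 10^2)/13 = 143/13 = 11, a_3 = floor((15 + 10)/11) = 2.
  m_4 = 11*2 - 10 = 12, d_4 = (243 - 12^2)/11 = 99/11 = 9, a_4 = floor((15 + 12)/9) = 3.
  m_5 = 9*3 - 12 = 15, d_5 = (243 - 15^2)/9 = 18/9 = 2, a_5 = floor((15 + 15)/2) = 15.
  m_6 = 2*15 - 15 = 15, d_6 = (243 - 15^2)/2 = 18/2 = 9, a_6 = floor((15 + 15)/9) = 3.
  m_7 = 9*3 - 15 = 12, d_7 = (243 - 12^2)/9 = 99/9 = 11, a_7 = floor((15 + 12)/11) = 2.
  m_8 = 11*2 - 12 = 10, d_8 = (243 - 10^2)/11 = 143/11 = 13, a_8 = floor((15 + 10)/13) = 1.
  m_9 = 13*1 - 10 = 3, d_9 = (243 - 3^2)/13 = 234/13 = 18, a_9 = floor((15 + 3)/18) = 1.
  m_10 = 18*1 - 3 = 15, d_10 = (243 - 15^2)/18 = 18/18 = 1, a_10 = floor((15 + 15)/1) = 30.
  m_11 = 1*30 - 15 = 15, d_11 = (243 - 15^2)/1 = 18/1 = 18: (m_11, d_11) = (m_1, d_1) = (15, 18), so from here the quotients repeat a_1, ..., a_10; the period length is 10.
Hence the expansion of sqrt(243) is a_0 = 15 followed by the repeating block 1, 1, 2, 3, 15, 3, 2, 1, 1, 30 (period 10).

[15; (1, 1, 2, 3, 15, 3, 2, 1, 1, 30)]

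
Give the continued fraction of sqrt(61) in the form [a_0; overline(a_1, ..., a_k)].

[7; overline(1, 4, 3, 1, 2, 2, 1, 3, 4, 1, 14)]

Write x_i = (sqrt(61) + m_i)/d_i with (m_0, d_0) = (0, 1). a_0 = floor(sqrt(61)) = 7, since 7^2 = 49 <= 61 < 64 = 8^2.
Iterate m_{i+1} = d_i*a_i - m_i, d_{i+1} = (61 - m_{i+1}^2)/d_i, a_{i+1} = floor((a_0 + m_{i+1})/d_{i+1}):
  m_1 = 1*7 - 0 = 7, d_1 = (61 - 7^2)/1 = 12/1 = 12, a_1 = floor((7 + 7)/12) = 1.
  m_2 = 12*1 - 7 = 5, d_2 = (61 - 5^2)/12 = 36/12 = 3, a_2 = floor((7 + 5)/3) = 4.
  m_3 = 3*4 - 5 = 7, d_3 = (61 - 7^2)/3 = 12/3 = 4, a_3 = floor((7 + 7)/4) = 3.
  m_4 = 4*3 - 7 = 5, d_4 = (61 - 5^2)/4 = 36/4 = 9, a_4 = floor((7 + 5)/9) = 1.
  m_5 = 9*1 - 5 = 4, d_5 = (61 - 4^2)/9 = 45/9 = 5, a_5 = floor((7 + 4)/5) = 2.
  m_6 = 5*2 - 4 = 6, d_6 = (61 - 6^2)/5 = 25/5 = 5, a_6 = floor((7 + 6)/5) = 2.
  m_7 = 5*2 - 6 = 4, d_7 = (61 - 4^2)/5 = 45/5 = 9, a_7 = floor((7 + 4)/9) = 1.
  m_8 = 9*1 - 4 = 5, d_8 = (61 - 5^2)/9 = 36/9 = 4, a_8 = floor((7 + 5)/4) = 3.
  m_9 = 4*3 - 5 = 7, d_9 = (61 - 7^2)/4 = 12/4 = 3, a_9 = floor((7 + 7)/3) = 4.
  m_10 = 3*4 - 7 = 5, d_10 = (61 - 5^2)/3 = 36/3 = 12, a_10 = floor((7 + 5)/12) = 1.
  m_11 = 12*1 - 5 = 7, d_11 = (61 - 7^2)/12 = 12/12 = 1, a_11 = floor((7 + 7)/1) = 14.
  m_12 = 1*14 - 7 = 7, d_12 = (61 - 7^2)/1 = 12/1 = 12: (m_12, d_12) = (m_1, d_1) = (7, 12), so from here the quotients repeat a_1, ..., a_11; the period length is 11.
Hence the expansion of sqrt(61) is a_0 = 7 followed by the repeating block 1, 4, 3, 1, 2, 2, 1, 3, 4, 1, 14 (period 11).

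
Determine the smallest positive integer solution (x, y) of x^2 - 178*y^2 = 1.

First expand sqrt(178) as a continued fraction. With x_i = (sqrt(178) + m_i)/d_i and (m_0, d_0) = (0, 1): a_0 = floor(sqrt(178)) = 13, since 13^2 = 169 <= 178 < 196 = 14^2.
Iterate m_{i+1} = d_i*a_i - m_i, d_{i+1} = (178 - m_{i+1}^2)/d_i, a_{i+1} = floor((a_0 + m_{i+1})/d_{i+1}):
  m_1 = 1*13 - 0 = 13, d_1 = (178 - 13^2)/1 = 9/1 = 9, a_1 = floor((13 + 13)/9) = 2.
  m_2 = 9*2 - 13 = 5, d_2 = (178 - 5^2)/9 = 153/9 = 17, a_2 = floor((13 + 5)/17) = 1.
  m_3 = 17*1 - 5 = 12, d_3 = (178 - 12^2)/17 = 34/17 = 2, a_3 = floor((13 + 12)/2) = 12.
  m_4 = 2*12 - 12 = 12, d_4 = (178 - 12^2)/2 = 34/2 = 17, a_4 = floor((13 + 12)/17) = 1.
  m_5 = 17*1 - 12 = 5, d_5 = (178 - 5^2)/17 = 153/17 = 9, a_5 = floor((13 + 5)/9) = 2.
  m_6 = 9*2 - 5 = 13, d_6 = (178 - 13^2)/9 = 9/9 = 1, a_6 = floor((13 + 13)/1) = 26.
  m_7 = 1*26 - 13 = 13, d_7 = (178 - 13^2)/1 = 9/1 = 9: (m_7, d_7) = (m_1, d_1) = (13, 9), so from here the quotients repeat a_1, ..., a_6; the period length is 6.
So sqrt(178) = [13; (2, 1, 12, 1, 2, 26)] with period length k = 6.
k is even, so the fundamental solution of x^2 - 178y^2 = 1 is (p_{k-1}, q_{k-1}) = (p_5, q_5); compute convergents through index 5.
Convergents (p_i = a_i*p_{i-1} + p_{i-2}, q_i = a_i*q_{i-1} + q_{i-2} with p_{-2}=0, p_{-1}=1, q_{-2}=1, q_{-1}=0):
  i=0: a_0=13, p_0 = 13*1 + 0 = 13, q_0 = 13*0 + 1 = 1.
  i=1: a_1=2, p_1 = 2*13 + 1 = 27, q_1 = 2*1 + 0 = 2.
  i=2: a_2=1, p_2 = 1*27 + 13 = 40, q_2 = 1*2 + 1 = 3.
  i=3: a_3=12, p_3 = 12*40 + 27 = 507, q_3 = 12*3 + 2 = 38.
  i=4: a_4=1, p_4 = 1*507 + 40 = 547, q_4 = 1*38 + 3 = 41.
  i=5: a_5=2, p_5 = 2*547 + 507 = 1601, q_5 = 2*41 + 38 = 120.
Check: 1601^2 - 178*120^2 = 2563201 - 2563200 = 1, so (x, y) = (1601, 120) solves the equation, and by the theorem it is the least positive solution.

(x, y) = (1601, 120)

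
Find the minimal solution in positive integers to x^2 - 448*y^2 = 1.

First expand sqrt(448) as a continued fraction. With x_i = (sqrt(448) + m_i)/d_i and (m_0, d_0) = (0, 1): a_0 = floor(sqrt(448)) = 21, since 21^2 = 441 <= 448 < 484 = 22^2.
Iterate m_{i+1} = d_i*a_i - m_i, d_{i+1} = (448 - m_{i+1}^2)/d_i, a_{i+1} = floor((a_0 + m_{i+1})/d_{i+1}):
  m_1 = 1*21 - 0 = 21, d_1 = (448 - 21^2)/1 = 7/1 = 7, a_1 = floor((21 + 21)/7) = 6.
  m_2 = 7*6 - 21 = 21, d_2 = (448 - 21^2)/7 = 7/7 = 1, a_2 = floor((21 + 21)/1) = 42.
  m_3 = 1*42 - 21 = 21, d_3 = (448 - 21^2)/1 = 7/1 = 7: (m_3, d_3) = (m_1, d_1) = (21, 7), so from here the quotients repeat a_1, a_2; the period length is 2.
So sqrt(448) = [21; (6, 42)] with period length k = 2.
k is even, so the fundamental solution of x^2 - 448y^2 = 1 is (p_{k-1}, q_{k-1}) = (p_1, q_1); compute convergents through index 1.
Convergents (p_i = a_i*p_{i-1} + p_{i-2}, q_i = a_i*q_{i-1} + q_{i-2} with p_{-2}=0, p_{-1}=1, q_{-2}=1, q_{-1}=0):
  i=0: a_0=21, p_0 = 21*1 + 0 = 21, q_0 = 21*0 + 1 = 1.
  i=1: a_1=6, p_1 = 6*21 + 1 = 127, q_1 = 6*1 + 0 = 6.
Check: 127^2 - 448*6^2 = 16129 - 16128 = 1, so (x, y) = (127, 6) solves the equation, and by the theorem it is the least positive solution.

(x, y) = (127, 6)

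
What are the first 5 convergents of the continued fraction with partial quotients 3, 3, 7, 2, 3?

3/1, 10/3, 73/22, 156/47, 541/163

Using the convergent recurrence p_i = a_i*p_{i-1} + p_{i-2}, q_i = a_i*q_{i-1} + q_{i-2} with p_{-2}=0, p_{-1}=1, q_{-2}=1, q_{-1}=0:
  i=0: a_0=3, p_0 = 3*1 + 0 = 3, q_0 = 3*0 + 1 = 1.
  i=1: a_1=3, p_1 = 3*3 + 1 = 10, q_1 = 3*1 + 0 = 3.
  i=2: a_2=7, p_2 = 7*10 + 3 = 73, q_2 = 7*3 + 1 = 22.
  i=3: a_3=2, p_3 = 2*73 + 10 = 156, q_3 = 2*22 + 3 = 47.
  i=4: a_4=3, p_4 = 3*156 + 73 = 541, q_4 = 3*47 + 22 = 163.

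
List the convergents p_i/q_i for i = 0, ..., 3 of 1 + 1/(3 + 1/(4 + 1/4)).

1/1, 4/3, 17/13, 72/55

Using the convergent recurrence p_i = a_i*p_{i-1} + p_{i-2}, q_i = a_i*q_{i-1} + q_{i-2} with p_{-2}=0, p_{-1}=1, q_{-2}=1, q_{-1}=0:
  i=0: a_0=1, p_0 = 1*1 + 0 = 1, q_0 = 1*0 + 1 = 1.
  i=1: a_1=3, p_1 = 3*1 + 1 = 4, q_1 = 3*1 + 0 = 3.
  i=2: a_2=4, p_2 = 4*4 + 1 = 17, q_2 = 4*3 + 1 = 13.
  i=3: a_3=4, p_3 = 4*17 + 4 = 72, q_3 = 4*13 + 3 = 55.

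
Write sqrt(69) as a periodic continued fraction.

Write x_i = (sqrt(69) + m_i)/d_i with (m_0, d_0) = (0, 1). a_0 = floor(sqrt(69)) = 8, since 8^2 = 64 <= 69 < 81 = 9^2.
Iterate m_{i+1} = d_i*a_i - m_i, d_{i+1} = (69 - m_{i+1}^2)/d_i, a_{i+1} = floor((a_0 + m_{i+1})/d_{i+1}):
  m_1 = 1*8 - 0 = 8, d_1 = (69 - 8^2)/1 = 5/1 = 5, a_1 = floor((8 + 8)/5) = 3.
  m_2 = 5*3 - 8 = 7, d_2 = (69 - 7^2)/5 = 20/5 = 4, a_2 = floor((8 + 7)/4) = 3.
  m_3 = 4*3 - 7 = 5, d_3 = (69 - 5^2)/4 = 44/4 = 11, a_3 = floor((8 + 5)/11) = 1.
  m_4 = 11*1 - 5 = 6, d_4 = (69 - 6^2)/11 = 33/11 = 3, a_4 = floor((8 + 6)/3) = 4.
  m_5 = 3*4 - 6 = 6, d_5 = (69 - 6^2)/3 = 33/3 = 11, a_5 = floor((8 + 6)/11) = 1.
  m_6 = 11*1 - 6 = 5, d_6 = (69 - 5^2)/11 = 44/11 = 4, a_6 = floor((8 + 5)/4) = 3.
  m_7 = 4*3 - 5 = 7, d_7 = (69 - 7^2)/4 = 20/4 = 5, a_7 = floor((8 + 7)/5) = 3.
  m_8 = 5*3 - 7 = 8, d_8 = (69 - 8^2)/5 = 5/5 = 1, a_8 = floor((8 + 8)/1) = 16.
  m_9 = 1*16 - 8 = 8, d_9 = (69 - 8^2)/1 = 5/1 = 5: (m_9, d_9) = (m_1, d_1) = (8, 5), so from here the quotients repeat a_1, ..., a_8; the period length is 8.
Hence the expansion of sqrt(69) is a_0 = 8 followed by the repeating block 3, 3, 1, 4, 1, 3, 3, 16 (period 8).

[8; (3, 3, 1, 4, 1, 3, 3, 16)]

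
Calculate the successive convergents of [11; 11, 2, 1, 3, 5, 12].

Using the convergent recurrence p_i = a_i*p_{i-1} + p_{i-2}, q_i = a_i*q_{i-1} + q_{i-2} with p_{-2}=0, p_{-1}=1, q_{-2}=1, q_{-1}=0:
  i=0: a_0=11, p_0 = 11*1 + 0 = 11, q_0 = 11*0 + 1 = 1.
  i=1: a_1=11, p_1 = 11*11 + 1 = 122, q_1 = 11*1 + 0 = 11.
  i=2: a_2=2, p_2 = 2*122 + 11 = 255, q_2 = 2*11 + 1 = 23.
  i=3: a_3=1, p_3 = 1*255 + 122 = 377, q_3 = 1*23 + 11 = 34.
  i=4: a_4=3, p_4 = 3*377 + 255 = 1386, q_4 = 3*34 + 23 = 125.
  i=5: a_5=5, p_5 = 5*1386 + 377 = 7307, q_5 = 5*125 + 34 = 659.
  i=6: a_6=12, p_6 = 12*7307 + 1386 = 89070, q_6 = 12*659 + 125 = 8033.

11/1, 122/11, 255/23, 377/34, 1386/125, 7307/659, 89070/8033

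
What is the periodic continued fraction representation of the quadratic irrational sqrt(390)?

[19; (1, 2, 1, 38)]

Write x_i = (sqrt(390) + m_i)/d_i with (m_0, d_0) = (0, 1). a_0 = floor(sqrt(390)) = 19, since 19^2 = 361 <= 390 < 400 = 20^2.
Iterate m_{i+1} = d_i*a_i - m_i, d_{i+1} = (390 - m_{i+1}^2)/d_i, a_{i+1} = floor((a_0 + m_{i+1})/d_{i+1}):
  m_1 = 1*19 - 0 = 19, d_1 = (390 - 19^2)/1 = 29/1 = 29, a_1 = floor((19 + 19)/29) = 1.
  m_2 = 29*1 - 19 = 10, d_2 = (390 - 10^2)/29 = 290/29 = 10, a_2 = floor((19 + 10)/10) = 2.
  m_3 = 10*2 - 10 = 10, d_3 = (390 - 10^2)/10 = 290/10 = 29, a_3 = floor((19 + 10)/29) = 1.
  m_4 = 29*1 - 10 = 19, d_4 = (390 - 19^2)/29 = 29/29 = 1, a_4 = floor((19 + 19)/1) = 38.
  m_5 = 1*38 - 19 = 19, d_5 = (390 - 19^2)/1 = 29/1 = 29: (m_5, d_5) = (m_1, d_1) = (19, 29), so from here the quotients repeat a_1, ..., a_4; the period length is 4.
Hence the expansion of sqrt(390) is a_0 = 19 followed by the repeating block 1, 2, 1, 38 (period 4).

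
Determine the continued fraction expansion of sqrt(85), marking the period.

Write x_i = (sqrt(85) + m_i)/d_i with (m_0, d_0) = (0, 1). a_0 = floor(sqrt(85)) = 9, since 9^2 = 81 <= 85 < 100 = 10^2.
Iterate m_{i+1} = d_i*a_i - m_i, d_{i+1} = (85 - m_{i+1}^2)/d_i, a_{i+1} = floor((a_0 + m_{i+1})/d_{i+1}):
  m_1 = 1*9 - 0 = 9, d_1 = (85 - 9^2)/1 = 4/1 = 4, a_1 = floor((9 + 9)/4) = 4.
  m_2 = 4*4 - 9 = 7, d_2 = (85 - 7^2)/4 = 36/4 = 9, a_2 = floor((9 + 7)/9) = 1.
  m_3 = 9*1 - 7 = 2, d_3 = (85 - 2^2)/9 = 81/9 = 9, a_3 = floor((9 + 2)/9) = 1.
  m_4 = 9*1 - 2 = 7, d_4 = (85 - 7^2)/9 = 36/9 = 4, a_4 = floor((9 + 7)/4) = 4.
  m_5 = 4*4 - 7 = 9, d_5 = (85 - 9^2)/4 = 4/4 = 1, a_5 = floor((9 + 9)/1) = 18.
  m_6 = 1*18 - 9 = 9, d_6 = (85 - 9^2)/1 = 4/1 = 4: (m_6, d_6) = (m_1, d_1) = (9, 4), so from here the quotients repeat a_1, ..., a_5; the period length is 5.
Hence the expansion of sqrt(85) is a_0 = 9 followed by the repeating block 4, 1, 1, 4, 18 (period 5).

[9; (4, 1, 1, 4, 18)]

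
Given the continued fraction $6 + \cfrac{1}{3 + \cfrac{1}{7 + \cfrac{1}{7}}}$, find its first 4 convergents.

6/1, 19/3, 139/22, 992/157

Using the convergent recurrence p_i = a_i*p_{i-1} + p_{i-2}, q_i = a_i*q_{i-1} + q_{i-2} with p_{-2}=0, p_{-1}=1, q_{-2}=1, q_{-1}=0:
  i=0: a_0=6, p_0 = 6*1 + 0 = 6, q_0 = 6*0 + 1 = 1.
  i=1: a_1=3, p_1 = 3*6 + 1 = 19, q_1 = 3*1 + 0 = 3.
  i=2: a_2=7, p_2 = 7*19 + 6 = 139, q_2 = 7*3 + 1 = 22.
  i=3: a_3=7, p_3 = 7*139 + 19 = 992, q_3 = 7*22 + 3 = 157.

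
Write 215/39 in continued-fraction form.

Run the Euclidean algorithm on 215 and 39; the successive quotients are the partial quotients a_0, a_1, ... (each step inverts the fractional part left over by the previous one):
  215 = 5*39 + 20, so a_0 = 5.
  39 = 1*20 + 19, so a_1 = 1.
  20 = 1*19 + 1, so a_2 = 1.
  19 = 19*1 + 0, so a_3 = 19.
The remainder reaches 0 after 4 divisions, so the expansion has 4 partial quotients, read off in order.

[5; 1, 1, 19]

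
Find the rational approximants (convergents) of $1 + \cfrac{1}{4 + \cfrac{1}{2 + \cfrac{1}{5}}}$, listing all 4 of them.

1/1, 5/4, 11/9, 60/49

Using the convergent recurrence p_i = a_i*p_{i-1} + p_{i-2}, q_i = a_i*q_{i-1} + q_{i-2} with p_{-2}=0, p_{-1}=1, q_{-2}=1, q_{-1}=0:
  i=0: a_0=1, p_0 = 1*1 + 0 = 1, q_0 = 1*0 + 1 = 1.
  i=1: a_1=4, p_1 = 4*1 + 1 = 5, q_1 = 4*1 + 0 = 4.
  i=2: a_2=2, p_2 = 2*5 + 1 = 11, q_2 = 2*4 + 1 = 9.
  i=3: a_3=5, p_3 = 5*11 + 5 = 60, q_3 = 5*9 + 4 = 49.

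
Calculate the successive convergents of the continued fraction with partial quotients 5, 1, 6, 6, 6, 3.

Using the convergent recurrence p_i = a_i*p_{i-1} + p_{i-2}, q_i = a_i*q_{i-1} + q_{i-2} with p_{-2}=0, p_{-1}=1, q_{-2}=1, q_{-1}=0:
  i=0: a_0=5, p_0 = 5*1 + 0 = 5, q_0 = 5*0 + 1 = 1.
  i=1: a_1=1, p_1 = 1*5 + 1 = 6, q_1 = 1*1 + 0 = 1.
  i=2: a_2=6, p_2 = 6*6 + 5 = 41, q_2 = 6*1 + 1 = 7.
  i=3: a_3=6, p_3 = 6*41 + 6 = 252, q_3 = 6*7 + 1 = 43.
  i=4: a_4=6, p_4 = 6*252 + 41 = 1553, q_4 = 6*43 + 7 = 265.
  i=5: a_5=3, p_5 = 3*1553 + 252 = 4911, q_5 = 3*265 + 43 = 838.

5/1, 6/1, 41/7, 252/43, 1553/265, 4911/838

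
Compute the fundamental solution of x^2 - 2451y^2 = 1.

(x, y) = (6535, 132)

First expand sqrt(2451) as a continued fraction. With x_i = (sqrt(2451) + m_i)/d_i and (m_0, d_0) = (0, 1): a_0 = floor(sqrt(2451)) = 49, since 49^2 = 2401 <= 2451 < 2500 = 50^2.
Iterate m_{i+1} = d_i*a_i - m_i, d_{i+1} = (2451 - m_{i+1}^2)/d_i, a_{i+1} = floor((a_0 + m_{i+1})/d_{i+1}):
  m_1 = 1*49 - 0 = 49, d_1 = (2451 - 49^2)/1 = 50/1 = 50, a_1 = floor((49 + 49)/50) = 1.
  m_2 = 50*1 - 49 = 1, d_2 = (2451 - 1^2)/50 = 2450/50 = 49, a_2 = floor((49 + 1)/49) = 1.
  m_3 = 49*1 - 1 = 48, d_3 = (2451 - 48^2)/49 = 147/49 = 3, a_3 = floor((49 + 48)/3) = 32.
  m_4 = 3*32 - 48 = 48, d_4 = (2451 - 48^2)/3 = 147/3 = 49, a_4 = floor((49 + 48)/49) = 1.
  m_5 = 49*1 - 48 = 1, d_5 = (2451 - 1^2)/49 = 2450/49 = 50, a_5 = floor((49 + 1)/50) = 1.
  m_6 = 50*1 - 1 = 49, d_6 = (2451 - 49^2)/50 = 50/50 = 1, a_6 = floor((49 + 49)/1) = 98.
  m_7 = 1*98 - 49 = 49, d_7 = (2451 - 49^2)/1 = 50/1 = 50: (m_7, d_7) = (m_1, d_1) = (49, 50), so from here the quotients repeat a_1, ..., a_6; the period length is 6.
So sqrt(2451) = [49; (1, 1, 32, 1, 1, 98)] with period length k = 6.
k is even, so the fundamental solution of x^2 - 2451y^2 = 1 is (p_{k-1}, q_{k-1}) = (p_5, q_5); compute convergents through index 5.
Convergents (p_i = a_i*p_{i-1} + p_{i-2}, q_i = a_i*q_{i-1} + q_{i-2} with p_{-2}=0, p_{-1}=1, q_{-2}=1, q_{-1}=0):
  i=0: a_0=49, p_0 = 49*1 + 0 = 49, q_0 = 49*0 + 1 = 1.
  i=1: a_1=1, p_1 = 1*49 + 1 = 50, q_1 = 1*1 + 0 = 1.
  i=2: a_2=1, p_2 = 1*50 + 49 = 99, q_2 = 1*1 + 1 = 2.
  i=3: a_3=32, p_3 = 32*99 + 50 = 3218, q_3 = 32*2 + 1 = 65.
  i=4: a_4=1, p_4 = 1*3218 + 99 = 3317, q_4 = 1*65 + 2 = 67.
  i=5: a_5=1, p_5 = 1*3317 + 3218 = 6535, q_5 = 1*67 + 65 = 132.
Check: 6535^2 - 2451*132^2 = 42706225 - 42706224 = 1, so (x, y) = (6535, 132) solves the equation, and by the theorem it is the least positive solution.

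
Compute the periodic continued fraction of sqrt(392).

[19; (1, 3, 1, 38)]

Write x_i = (sqrt(392) + m_i)/d_i with (m_0, d_0) = (0, 1). a_0 = floor(sqrt(392)) = 19, since 19^2 = 361 <= 392 < 400 = 20^2.
Iterate m_{i+1} = d_i*a_i - m_i, d_{i+1} = (392 - m_{i+1}^2)/d_i, a_{i+1} = floor((a_0 + m_{i+1})/d_{i+1}):
  m_1 = 1*19 - 0 = 19, d_1 = (392 - 19^2)/1 = 31/1 = 31, a_1 = floor((19 + 19)/31) = 1.
  m_2 = 31*1 - 19 = 12, d_2 = (392 - 12^2)/31 = 248/31 = 8, a_2 = floor((19 + 12)/8) = 3.
  m_3 = 8*3 - 12 = 12, d_3 = (392 - 12^2)/8 = 248/8 = 31, a_3 = floor((19 + 12)/31) = 1.
  m_4 = 31*1 - 12 = 19, d_4 = (392 - 19^2)/31 = 31/31 = 1, a_4 = floor((19 + 19)/1) = 38.
  m_5 = 1*38 - 19 = 19, d_5 = (392 - 19^2)/1 = 31/1 = 31: (m_5, d_5) = (m_1, d_1) = (19, 31), so from here the quotients repeat a_1, ..., a_4; the period length is 4.
Hence the expansion of sqrt(392) is a_0 = 19 followed by the repeating block 1, 3, 1, 38 (period 4).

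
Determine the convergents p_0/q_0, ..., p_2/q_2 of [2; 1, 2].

Using the convergent recurrence p_i = a_i*p_{i-1} + p_{i-2}, q_i = a_i*q_{i-1} + q_{i-2} with p_{-2}=0, p_{-1}=1, q_{-2}=1, q_{-1}=0:
  i=0: a_0=2, p_0 = 2*1 + 0 = 2, q_0 = 2*0 + 1 = 1.
  i=1: a_1=1, p_1 = 1*2 + 1 = 3, q_1 = 1*1 + 0 = 1.
  i=2: a_2=2, p_2 = 2*3 + 2 = 8, q_2 = 2*1 + 1 = 3.

2/1, 3/1, 8/3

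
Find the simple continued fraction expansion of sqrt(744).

Write x_i = (sqrt(744) + m_i)/d_i with (m_0, d_0) = (0, 1). a_0 = floor(sqrt(744)) = 27, since 27^2 = 729 <= 744 < 784 = 28^2.
Iterate m_{i+1} = d_i*a_i - m_i, d_{i+1} = (744 - m_{i+1}^2)/d_i, a_{i+1} = floor((a_0 + m_{i+1})/d_{i+1}):
  m_1 = 1*27 - 0 = 27, d_1 = (744 - 27^2)/1 = 15/1 = 15, a_1 = floor((27 + 27)/15) = 3.
  m_2 = 15*3 - 27 = 18, d_2 = (744 - 18^2)/15 = 420/15 = 28, a_2 = floor((27 + 18)/28) = 1.
  m_3 = 28*1 - 18 = 10, d_3 = (744 - 10^2)/28 = 644/28 = 23, a_3 = floor((27 + 10)/23) = 1.
  m_4 = 23*1 - 10 = 13, d_4 = (744 - 13^2)/23 = 575/23 = 25, a_4 = floor((27 + 13)/25) = 1.
  m_5 = 25*1 - 13 = 12, d_5 = (744 - 12^2)/25 = 600/25 = 24, a_5 = floor((27 + 12)/24) = 1.
  m_6 = 24*1 - 12 = 12, d_6 = (744 - 12^2)/24 = 600/24 = 25, a_6 = floor((27 + 12)/25) = 1.
  m_7 = 25*1 - 12 = 13, d_7 = (744 - 13^2)/25 = 575/25 = 23, a_7 = floor((27 + 13)/23) = 1.
  m_8 = 23*1 - 13 = 10, d_8 = (744 - 10^2)/23 = 644/23 = 28, a_8 = floor((27 + 10)/28) = 1.
  m_9 = 28*1 - 10 = 18, d_9 = (744 - 18^2)/28 = 420/28 = 15, a_9 = floor((27 + 18)/15) = 3.
  m_10 = 15*3 - 18 = 27, d_10 = (744 - 27^2)/15 = 15/15 = 1, a_10 = floor((27 + 27)/1) = 54.
  m_11 = 1*54 - 27 = 27, d_11 = (744 - 27^2)/1 = 15/1 = 15: (m_11, d_11) = (m_1, d_1) = (27, 15), so from here the quotients repeat a_1, ..., a_10; the period length is 10.
Hence the expansion of sqrt(744) is a_0 = 27 followed by the repeating block 3, 1, 1, 1, 1, 1, 1, 1, 3, 54 (period 10).

[27; (3, 1, 1, 1, 1, 1, 1, 1, 3, 54)]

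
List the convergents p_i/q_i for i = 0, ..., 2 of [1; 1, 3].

Using the convergent recurrence p_i = a_i*p_{i-1} + p_{i-2}, q_i = a_i*q_{i-1} + q_{i-2} with p_{-2}=0, p_{-1}=1, q_{-2}=1, q_{-1}=0:
  i=0: a_0=1, p_0 = 1*1 + 0 = 1, q_0 = 1*0 + 1 = 1.
  i=1: a_1=1, p_1 = 1*1 + 1 = 2, q_1 = 1*1 + 0 = 1.
  i=2: a_2=3, p_2 = 3*2 + 1 = 7, q_2 = 3*1 + 1 = 4.

1/1, 2/1, 7/4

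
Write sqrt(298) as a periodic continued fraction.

[17; (3, 1, 4, 5, 1, 1, 5, 4, 1, 3, 34)]

Write x_i = (sqrt(298) + m_i)/d_i with (m_0, d_0) = (0, 1). a_0 = floor(sqrt(298)) = 17, since 17^2 = 289 <= 298 < 324 = 18^2.
Iterate m_{i+1} = d_i*a_i - m_i, d_{i+1} = (298 - m_{i+1}^2)/d_i, a_{i+1} = floor((a_0 + m_{i+1})/d_{i+1}):
  m_1 = 1*17 - 0 = 17, d_1 = (298 - 17^2)/1 = 9/1 = 9, a_1 = floor((17 + 17)/9) = 3.
  m_2 = 9*3 - 17 = 10, d_2 = (298 - 10^2)/9 = 198/9 = 22, a_2 = floor((17 + 10)/22) = 1.
  m_3 = 22*1 - 10 = 12, d_3 = (298 - 12^2)/22 = 154/22 = 7, a_3 = floor((17 + 12)/7) = 4.
  m_4 = 7*4 - 12 = 16, d_4 = (298 - 16^2)/7 = 42/7 = 6, a_4 = floor((17 + 16)/6) = 5.
  m_5 = 6*5 - 16 = 14, d_5 = (298 - 14^2)/6 = 102/6 = 17, a_5 = floor((17 + 14)/17) = 1.
  m_6 = 17*1 - 14 = 3, d_6 = (298 - 3^2)/17 = 289/17 = 17, a_6 = floor((17 + 3)/17) = 1.
  m_7 = 17*1 - 3 = 14, d_7 = (298 - 14^2)/17 = 102/17 = 6, a_7 = floor((17 + 14)/6) = 5.
  m_8 = 6*5 - 14 = 16, d_8 = (298 - 16^2)/6 = 42/6 = 7, a_8 = floor((17 + 16)/7) = 4.
  m_9 = 7*4 - 16 = 12, d_9 = (298 - 12^2)/7 = 154/7 = 22, a_9 = floor((17 + 12)/22) = 1.
  m_10 = 22*1 - 12 = 10, d_10 = (298 - 10^2)/22 = 198/22 = 9, a_10 = floor((17 + 10)/9) = 3.
  m_11 = 9*3 - 10 = 17, d_11 = (298 - 17^2)/9 = 9/9 = 1, a_11 = floor((17 + 17)/1) = 34.
  m_12 = 1*34 - 17 = 17, d_12 = (298 - 17^2)/1 = 9/1 = 9: (m_12, d_12) = (m_1, d_1) = (17, 9), so from here the quotients repeat a_1, ..., a_11; the period length is 11.
Hence the expansion of sqrt(298) is a_0 = 17 followed by the repeating block 3, 1, 4, 5, 1, 1, 5, 4, 1, 3, 34 (period 11).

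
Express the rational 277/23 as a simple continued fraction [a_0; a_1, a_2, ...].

[12; 23]

Run the Euclidean algorithm on 277 and 23; the successive quotients are the partial quotients a_0, a_1, ... (each step inverts the fractional part left over by the previous one):
  277 = 12*23 + 1, so a_0 = 12.
  23 = 23*1 + 0, so a_1 = 23.
The remainder reaches 0 after 2 divisions, so the expansion has 2 partial quotients, read off in order.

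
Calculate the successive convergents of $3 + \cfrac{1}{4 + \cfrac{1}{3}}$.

3/1, 13/4, 42/13

Using the convergent recurrence p_i = a_i*p_{i-1} + p_{i-2}, q_i = a_i*q_{i-1} + q_{i-2} with p_{-2}=0, p_{-1}=1, q_{-2}=1, q_{-1}=0:
  i=0: a_0=3, p_0 = 3*1 + 0 = 3, q_0 = 3*0 + 1 = 1.
  i=1: a_1=4, p_1 = 4*3 + 1 = 13, q_1 = 4*1 + 0 = 4.
  i=2: a_2=3, p_2 = 3*13 + 3 = 42, q_2 = 3*4 + 1 = 13.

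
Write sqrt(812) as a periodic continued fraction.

[28; (2, 56)]

Write x_i = (sqrt(812) + m_i)/d_i with (m_0, d_0) = (0, 1). a_0 = floor(sqrt(812)) = 28, since 28^2 = 784 <= 812 < 841 = 29^2.
Iterate m_{i+1} = d_i*a_i - m_i, d_{i+1} = (812 - m_{i+1}^2)/d_i, a_{i+1} = floor((a_0 + m_{i+1})/d_{i+1}):
  m_1 = 1*28 - 0 = 28, d_1 = (812 - 28^2)/1 = 28/1 = 28, a_1 = floor((28 + 28)/28) = 2.
  m_2 = 28*2 - 28 = 28, d_2 = (812 - 28^2)/28 = 28/28 = 1, a_2 = floor((28 + 28)/1) = 56.
  m_3 = 1*56 - 28 = 28, d_3 = (812 - 28^2)/1 = 28/1 = 28: (m_3, d_3) = (m_1, d_1) = (28, 28), so from here the quotients repeat a_1, a_2; the period length is 2.
Hence the expansion of sqrt(812) is a_0 = 28 followed by the repeating block 2, 56 (period 2).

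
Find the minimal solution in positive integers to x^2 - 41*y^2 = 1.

(x, y) = (2049, 320)

First expand sqrt(41) as a continued fraction. With x_i = (sqrt(41) + m_i)/d_i and (m_0, d_0) = (0, 1): a_0 = floor(sqrt(41)) = 6, since 6^2 = 36 <= 41 < 49 = 7^2.
Iterate m_{i+1} = d_i*a_i - m_i, d_{i+1} = (41 - m_{i+1}^2)/d_i, a_{i+1} = floor((a_0 + m_{i+1})/d_{i+1}):
  m_1 = 1*6 - 0 = 6, d_1 = (41 - 6^2)/1 = 5/1 = 5, a_1 = floor((6 + 6)/5) = 2.
  m_2 = 5*2 - 6 = 4, d_2 = (41 - 4^2)/5 = 25/5 = 5, a_2 = floor((6 + 4)/5) = 2.
  m_3 = 5*2 - 4 = 6, d_3 = (41 - 6^2)/5 = 5/5 = 1, a_3 = floor((6 + 6)/1) = 12.
  m_4 = 1*12 - 6 = 6, d_4 = (41 - 6^2)/1 = 5/1 = 5: (m_4, d_4) = (m_1, d_1) = (6, 5), so from here the quotients repeat a_1, ..., a_3; the period length is 3.
So sqrt(41) = [6; (2, 2, 12)] with period length k = 3.
k is odd, so (p_{k-1}, q_{k-1}) only solves x^2 - 41y^2 = -1 and the fundamental solution of x^2 - 41y^2 = 1 is (p_{2k-1}, q_{2k-1}) = (p_5, q_5); compute convergents through index 5, running through the period twice.
Convergents (p_i = a_i*p_{i-1} + p_{i-2}, q_i = a_i*q_{i-1} + q_{i-2} with p_{-2}=0, p_{-1}=1, q_{-2}=1, q_{-1}=0):
  i=0: a_0=6, p_0 = 6*1 + 0 = 6, q_0 = 6*0 + 1 = 1.
  i=1: a_1=2, p_1 = 2*6 + 1 = 13, q_1 = 2*1 + 0 = 2.
  i=2: a_2=2, p_2 = 2*13 + 6 = 32, q_2 = 2*2 + 1 = 5.
  i=3: a_3=12, p_3 = 12*32 + 13 = 397, q_3 = 12*5 + 2 = 62.
  i=4: a_4=2, p_4 = 2*397 + 32 = 826, q_4 = 2*62 + 5 = 129.
  i=5: a_5=2, p_5 = 2*826 + 397 = 2049, q_5 = 2*129 + 62 = 320.
Indeed p_2^2 - 41*q_2^2 = 1024 - 1025 = -1, not +1.
Check: 2049^2 - 41*320^2 = 4198401 - 4198400 = 1, so (x, y) = (2049, 320) solves the equation, and by the theorem it is the least positive solution.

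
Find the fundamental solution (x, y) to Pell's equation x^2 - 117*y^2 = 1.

(x, y) = (649, 60)

First expand sqrt(117) as a continued fraction. With x_i = (sqrt(117) + m_i)/d_i and (m_0, d_0) = (0, 1): a_0 = floor(sqrt(117)) = 10, since 10^2 = 100 <= 117 < 121 = 11^2.
Iterate m_{i+1} = d_i*a_i - m_i, d_{i+1} = (117 - m_{i+1}^2)/d_i, a_{i+1} = floor((a_0 + m_{i+1})/d_{i+1}):
  m_1 = 1*10 - 0 = 10, d_1 = (117 - 10^2)/1 = 17/1 = 17, a_1 = floor((10 + 10)/17) = 1.
  m_2 = 17*1 - 10 = 7, d_2 = (117 - 7^2)/17 = 68/17 = 4, a_2 = floor((10 + 7)/4) = 4.
  m_3 = 4*4 - 7 = 9, d_3 = (117 - 9^2)/4 = 36/4 = 9, a_3 = floor((10 + 9)/9) = 2.
  m_4 = 9*2 - 9 = 9, d_4 = (117 - 9^2)/9 = 36/9 = 4, a_4 = floor((10 + 9)/4) = 4.
  m_5 = 4*4 - 9 = 7, d_5 = (117 - 7^2)/4 = 68/4 = 17, a_5 = floor((10 + 7)/17) = 1.
  m_6 = 17*1 - 7 = 10, d_6 = (117 - 10^2)/17 = 17/17 = 1, a_6 = floor((10 + 10)/1) = 20.
  m_7 = 1*20 - 10 = 10, d_7 = (117 - 10^2)/1 = 17/1 = 17: (m_7, d_7) = (m_1, d_1) = (10, 17), so from here the quotients repeat a_1, ..., a_6; the period length is 6.
So sqrt(117) = [10; (1, 4, 2, 4, 1, 20)] with period length k = 6.
k is even, so the fundamental solution of x^2 - 117y^2 = 1 is (p_{k-1}, q_{k-1}) = (p_5, q_5); compute convergents through index 5.
Convergents (p_i = a_i*p_{i-1} + p_{i-2}, q_i = a_i*q_{i-1} + q_{i-2} with p_{-2}=0, p_{-1}=1, q_{-2}=1, q_{-1}=0):
  i=0: a_0=10, p_0 = 10*1 + 0 = 10, q_0 = 10*0 + 1 = 1.
  i=1: a_1=1, p_1 = 1*10 + 1 = 11, q_1 = 1*1 + 0 = 1.
  i=2: a_2=4, p_2 = 4*11 + 10 = 54, q_2 = 4*1 + 1 = 5.
  i=3: a_3=2, p_3 = 2*54 + 11 = 119, q_3 = 2*5 + 1 = 11.
  i=4: a_4=4, p_4 = 4*119 + 54 = 530, q_4 = 4*11 + 5 = 49.
  i=5: a_5=1, p_5 = 1*530 + 119 = 649, q_5 = 1*49 + 11 = 60.
Check: 649^2 - 117*60^2 = 421201 - 421200 = 1, so (x, y) = (649, 60) solves the equation, and by the theorem it is the least positive solution.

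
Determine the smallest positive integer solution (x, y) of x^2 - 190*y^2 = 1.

(x, y) = (52021, 3774)

First expand sqrt(190) as a continued fraction. With x_i = (sqrt(190) + m_i)/d_i and (m_0, d_0) = (0, 1): a_0 = floor(sqrt(190)) = 13, since 13^2 = 169 <= 190 < 196 = 14^2.
Iterate m_{i+1} = d_i*a_i - m_i, d_{i+1} = (190 - m_{i+1}^2)/d_i, a_{i+1} = floor((a_0 + m_{i+1})/d_{i+1}):
  m_1 = 1*13 - 0 = 13, d_1 = (190 - 13^2)/1 = 21/1 = 21, a_1 = floor((13 + 13)/21) = 1.
  m_2 = 21*1 - 13 = 8, d_2 = (190 - 8^2)/21 = 126/21 = 6, a_2 = floor((13 + 8)/6) = 3.
  m_3 = 6*3 - 8 = 10, d_3 = (190 - 10^2)/6 = 90/6 = 15, a_3 = floor((13 + 10)/15) = 1.
  m_4 = 15*1 - 10 = 5, d_4 = (190 - 5^2)/15 = 165/15 = 11, a_4 = floor((13 + 5)/11) = 1.
  m_5 = 11*1 - 5 = 6, d_5 = (190 - 6^2)/11 = 154/11 = 14, a_5 = floor((13 + 6)/14) = 1.
  m_6 = 14*1 - 6 = 8, d_6 = (190 - 8^2)/14 = 126/14 = 9, a_6 = floor((13 + 8)/9) = 2.
  m_7 = 9*2 - 8 = 10, d_7 = (190 - 10^2)/9 = 90/9 = 10, a_7 = floor((13 + 10)/10) = 2.
  m_8 = 10*2 - 10 = 10, d_8 = (190 - 10^2)/10 = 90/10 = 9, a_8 = floor((13 + 10)/9) = 2.
  m_9 = 9*2 - 10 = 8, d_9 = (190 - 8^2)/9 = 126/9 = 14, a_9 = floor((13 + 8)/14) = 1.
  m_10 = 14*1 - 8 = 6, d_10 = (190 - 6^2)/14 = 154/14 = 11, a_10 = floor((13 + 6)/11) = 1.
  m_11 = 11*1 - 6 = 5, d_11 = (190 - 5^2)/11 = 165/11 = 15, a_11 = floor((13 + 5)/15) = 1.
  m_12 = 15*1 - 5 = 10, d_12 = (190 - 10^2)/15 = 90/15 = 6, a_12 = floor((13 + 10)/6) = 3.
  m_13 = 6*3 - 10 = 8, d_13 = (190 - 8^2)/6 = 126/6 = 21, a_13 = floor((13 + 8)/21) = 1.
  m_14 = 21*1 - 8 = 13, d_14 = (190 - 13^2)/21 = 21/21 = 1, a_14 = floor((13 + 13)/1) = 26.
  m_15 = 1*26 - 13 = 13, d_15 = (190 - 13^2)/1 = 21/1 = 21: (m_15, d_15) = (m_1, d_1) = (13, 21), so from here the quotients repeat a_1, ..., a_14; the period length is 14.
So sqrt(190) = [13; (1, 3, 1, 1, 1, 2, 2, 2, 1, 1, 1, 3, 1, 26)] with period length k = 14.
k is even, so the fundamental solution of x^2 - 190y^2 = 1 is (p_{k-1}, q_{k-1}) = (p_13, q_13); compute convergents through index 13.
Convergents (p_i = a_i*p_{i-1} + p_{i-2}, q_i = a_i*q_{i-1} + q_{i-2} with p_{-2}=0, p_{-1}=1, q_{-2}=1, q_{-1}=0):
  i=0: a_0=13, p_0 = 13*1 + 0 = 13, q_0 = 13*0 + 1 = 1.
  i=1: a_1=1, p_1 = 1*13 + 1 = 14, q_1 = 1*1 + 0 = 1.
  i=2: a_2=3, p_2 = 3*14 + 13 = 55, q_2 = 3*1 + 1 = 4.
  i=3: a_3=1, p_3 = 1*55 + 14 = 69, q_3 = 1*4 + 1 = 5.
  i=4: a_4=1, p_4 = 1*69 + 55 = 124, q_4 = 1*5 + 4 = 9.
  i=5: a_5=1, p_5 = 1*124 + 69 = 193, q_5 = 1*9 + 5 = 14.
  i=6: a_6=2, p_6 = 2*193 + 124 = 510, q_6 = 2*14 + 9 = 37.
  i=7: a_7=2, p_7 = 2*510 + 193 = 1213, q_7 = 2*37 + 14 = 88.
  i=8: a_8=2, p_8 = 2*1213 + 510 = 2936, q_8 = 2*88 + 37 = 213.
  i=9: a_9=1, p_9 = 1*2936 + 1213 = 4149, q_9 = 1*213 + 88 = 301.
  i=10: a_10=1, p_10 = 1*4149 + 2936 = 7085, q_10 = 1*301 + 213 = 514.
  i=11: a_11=1, p_11 = 1*7085 + 4149 = 11234, q_11 = 1*514 + 301 = 815.
  i=12: a_12=3, p_12 = 3*11234 + 7085 = 40787, q_12 = 3*815 + 514 = 2959.
  i=13: a_13=1, p_13 = 1*40787 + 11234 = 52021, q_13 = 1*2959 + 815 = 3774.
Check: 52021^2 - 190*3774^2 = 2706184441 - 2706184440 = 1, so (x, y) = (52021, 3774) solves the equation, and by the theorem it is the least positive solution.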